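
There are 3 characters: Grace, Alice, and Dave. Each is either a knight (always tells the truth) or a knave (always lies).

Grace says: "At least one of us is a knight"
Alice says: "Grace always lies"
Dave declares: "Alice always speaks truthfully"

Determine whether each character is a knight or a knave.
Grace is a knight.
Alice is a knave.
Dave is a knave.

Verification:
- Grace (knight) says "At least one of us is a knight" - this is TRUE because Grace is a knight.
- Alice (knave) says "Grace always lies" - this is FALSE (a lie) because Grace is a knight.
- Dave (knave) says "Alice always speaks truthfully" - this is FALSE (a lie) because Alice is a knave.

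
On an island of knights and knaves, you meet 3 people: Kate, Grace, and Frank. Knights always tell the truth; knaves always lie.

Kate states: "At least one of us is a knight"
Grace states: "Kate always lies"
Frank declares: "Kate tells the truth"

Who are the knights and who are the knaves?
Kate is a knight.
Grace is a knave.
Frank is a knight.

Verification:
- Kate (knight) says "At least one of us is a knight" - this is TRUE because Kate and Frank are knights.
- Grace (knave) says "Kate always lies" - this is FALSE (a lie) because Kate is a knight.
- Frank (knight) says "Kate tells the truth" - this is TRUE because Kate is a knight.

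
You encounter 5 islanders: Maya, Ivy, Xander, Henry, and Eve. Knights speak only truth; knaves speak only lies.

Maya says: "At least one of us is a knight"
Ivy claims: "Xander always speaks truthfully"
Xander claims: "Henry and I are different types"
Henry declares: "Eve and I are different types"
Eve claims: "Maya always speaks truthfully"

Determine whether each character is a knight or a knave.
Maya is a knave.
Ivy is a knave.
Xander is a knave.
Henry is a knave.
Eve is a knave.

Verification:
- Maya (knave) says "At least one of us is a knight" - this is FALSE (a lie) because no one is a knight.
- Ivy (knave) says "Xander always speaks truthfully" - this is FALSE (a lie) because Xander is a knave.
- Xander (knave) says "Henry and I are different types" - this is FALSE (a lie) because Xander is a knave and Henry is a knave.
- Henry (knave) says "Eve and I are different types" - this is FALSE (a lie) because Henry is a knave and Eve is a knave.
- Eve (knave) says "Maya always speaks truthfully" - this is FALSE (a lie) because Maya is a knave.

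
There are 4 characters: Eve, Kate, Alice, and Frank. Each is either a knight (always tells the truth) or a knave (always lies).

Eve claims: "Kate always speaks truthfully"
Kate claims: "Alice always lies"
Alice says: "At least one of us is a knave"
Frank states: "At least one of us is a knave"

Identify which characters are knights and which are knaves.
Eve is a knave.
Kate is a knave.
Alice is a knight.
Frank is a knight.

Verification:
- Eve (knave) says "Kate always speaks truthfully" - this is FALSE (a lie) because Kate is a knave.
- Kate (knave) says "Alice always lies" - this is FALSE (a lie) because Alice is a knight.
- Alice (knight) says "At least one of us is a knave" - this is TRUE because Eve and Kate are knaves.
- Frank (knight) says "At least one of us is a knave" - this is TRUE because Eve and Kate are knaves.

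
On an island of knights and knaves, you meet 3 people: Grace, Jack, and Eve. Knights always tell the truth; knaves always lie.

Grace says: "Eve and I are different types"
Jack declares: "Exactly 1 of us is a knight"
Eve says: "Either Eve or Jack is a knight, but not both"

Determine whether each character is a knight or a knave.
Grace is a knave.
Jack is a knave.
Eve is a knave.

Verification:
- Grace (knave) says "Eve and I are different types" - this is FALSE (a lie) because Grace is a knave and Eve is a knave.
- Jack (knave) says "Exactly 1 of us is a knight" - this is FALSE (a lie) because there are 0 knights.
- Eve (knave) says "Either Eve or Jack is a knight, but not both" - this is FALSE (a lie) because Eve is a knave and Jack is a knave.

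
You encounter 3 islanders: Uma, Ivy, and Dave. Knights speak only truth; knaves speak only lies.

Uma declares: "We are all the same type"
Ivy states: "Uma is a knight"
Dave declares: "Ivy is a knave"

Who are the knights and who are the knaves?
Uma is a knave.
Ivy is a knave.
Dave is a knight.

Verification:
- Uma (knave) says "We are all the same type" - this is FALSE (a lie) because Dave is a knight and Uma and Ivy are knaves.
- Ivy (knave) says "Uma is a knight" - this is FALSE (a lie) because Uma is a knave.
- Dave (knight) says "Ivy is a knave" - this is TRUE because Ivy is a knave.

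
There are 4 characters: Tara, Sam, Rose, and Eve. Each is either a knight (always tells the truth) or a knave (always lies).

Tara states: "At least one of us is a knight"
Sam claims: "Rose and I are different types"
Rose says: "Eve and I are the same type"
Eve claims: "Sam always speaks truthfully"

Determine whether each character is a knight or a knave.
Tara is a knight.
Sam is a knight.
Rose is a knave.
Eve is a knight.

Verification:
- Tara (knight) says "At least one of us is a knight" - this is TRUE because Tara, Sam, and Eve are knights.
- Sam (knight) says "Rose and I are different types" - this is TRUE because Sam is a knight and Rose is a knave.
- Rose (knave) says "Eve and I are the same type" - this is FALSE (a lie) because Rose is a knave and Eve is a knight.
- Eve (knight) says "Sam always speaks truthfully" - this is TRUE because Sam is a knight.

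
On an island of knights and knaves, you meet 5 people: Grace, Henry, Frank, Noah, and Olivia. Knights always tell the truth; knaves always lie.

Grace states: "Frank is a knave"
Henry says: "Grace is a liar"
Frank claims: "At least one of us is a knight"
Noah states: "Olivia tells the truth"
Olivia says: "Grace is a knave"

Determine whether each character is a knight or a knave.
Grace is a knave.
Henry is a knight.
Frank is a knight.
Noah is a knight.
Olivia is a knight.

Verification:
- Grace (knave) says "Frank is a knave" - this is FALSE (a lie) because Frank is a knight.
- Henry (knight) says "Grace is a liar" - this is TRUE because Grace is a knave.
- Frank (knight) says "At least one of us is a knight" - this is TRUE because Henry, Frank, Noah, and Olivia are knights.
- Noah (knight) says "Olivia tells the truth" - this is TRUE because Olivia is a knight.
- Olivia (knight) says "Grace is a knave" - this is TRUE because Grace is a knave.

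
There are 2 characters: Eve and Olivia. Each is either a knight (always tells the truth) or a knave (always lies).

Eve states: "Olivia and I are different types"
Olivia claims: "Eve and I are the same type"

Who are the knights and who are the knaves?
Eve is a knight.
Olivia is a knave.

Verification:
- Eve (knight) says "Olivia and I are different types" - this is TRUE because Eve is a knight and Olivia is a knave.
- Olivia (knave) says "Eve and I are the same type" - this is FALSE (a lie) because Olivia is a knave and Eve is a knight.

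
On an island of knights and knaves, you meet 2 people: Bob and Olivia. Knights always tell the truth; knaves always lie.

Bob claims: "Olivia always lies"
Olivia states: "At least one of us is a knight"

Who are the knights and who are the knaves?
Bob is a knave.
Olivia is a knight.

Verification:
- Bob (knave) says "Olivia always lies" - this is FALSE (a lie) because Olivia is a knight.
- Olivia (knight) says "At least one of us is a knight" - this is TRUE because Olivia is a knight.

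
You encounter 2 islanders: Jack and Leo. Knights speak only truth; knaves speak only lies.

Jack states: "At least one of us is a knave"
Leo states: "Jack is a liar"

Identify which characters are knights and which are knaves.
Jack is a knight.
Leo is a knave.

Verification:
- Jack (knight) says "At least one of us is a knave" - this is TRUE because Leo is a knave.
- Leo (knave) says "Jack is a liar" - this is FALSE (a lie) because Jack is a knight.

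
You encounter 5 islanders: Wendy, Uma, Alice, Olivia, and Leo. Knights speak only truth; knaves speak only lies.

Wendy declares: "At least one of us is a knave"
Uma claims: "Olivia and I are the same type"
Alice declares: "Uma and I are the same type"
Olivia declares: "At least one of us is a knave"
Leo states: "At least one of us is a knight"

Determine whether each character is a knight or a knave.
Wendy is a knight.
Uma is a knight.
Alice is a knave.
Olivia is a knight.
Leo is a knight.

Verification:
- Wendy (knight) says "At least one of us is a knave" - this is TRUE because Alice is a knave.
- Uma (knight) says "Olivia and I are the same type" - this is TRUE because Uma is a knight and Olivia is a knight.
- Alice (knave) says "Uma and I are the same type" - this is FALSE (a lie) because Alice is a knave and Uma is a knight.
- Olivia (knight) says "At least one of us is a knave" - this is TRUE because Alice is a knave.
- Leo (knight) says "At least one of us is a knight" - this is TRUE because Wendy, Uma, Olivia, and Leo are knights.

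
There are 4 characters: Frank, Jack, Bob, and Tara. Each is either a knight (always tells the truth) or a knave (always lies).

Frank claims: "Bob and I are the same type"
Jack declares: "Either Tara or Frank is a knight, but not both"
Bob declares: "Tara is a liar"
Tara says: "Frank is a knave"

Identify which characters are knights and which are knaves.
Frank is a knight.
Jack is a knight.
Bob is a knight.
Tara is a knave.

Verification:
- Frank (knight) says "Bob and I are the same type" - this is TRUE because Frank is a knight and Bob is a knight.
- Jack (knight) says "Either Tara or Frank is a knight, but not both" - this is TRUE because Tara is a knave and Frank is a knight.
- Bob (knight) says "Tara is a liar" - this is TRUE because Tara is a knave.
- Tara (knave) says "Frank is a knave" - this is FALSE (a lie) because Frank is a knight.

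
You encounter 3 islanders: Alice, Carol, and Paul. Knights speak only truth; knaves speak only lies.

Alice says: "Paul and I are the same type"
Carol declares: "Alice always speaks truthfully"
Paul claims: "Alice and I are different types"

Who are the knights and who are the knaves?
Alice is a knave.
Carol is a knave.
Paul is a knight.

Verification:
- Alice (knave) says "Paul and I are the same type" - this is FALSE (a lie) because Alice is a knave and Paul is a knight.
- Carol (knave) says "Alice always speaks truthfully" - this is FALSE (a lie) because Alice is a knave.
- Paul (knight) says "Alice and I are different types" - this is TRUE because Paul is a knight and Alice is a knave.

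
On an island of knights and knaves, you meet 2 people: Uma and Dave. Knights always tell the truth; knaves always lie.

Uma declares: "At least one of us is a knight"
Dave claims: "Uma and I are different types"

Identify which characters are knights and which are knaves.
Uma is a knave.
Dave is a knave.

Verification:
- Uma (knave) says "At least one of us is a knight" - this is FALSE (a lie) because no one is a knight.
- Dave (knave) says "Uma and I are different types" - this is FALSE (a lie) because Dave is a knave and Uma is a knave.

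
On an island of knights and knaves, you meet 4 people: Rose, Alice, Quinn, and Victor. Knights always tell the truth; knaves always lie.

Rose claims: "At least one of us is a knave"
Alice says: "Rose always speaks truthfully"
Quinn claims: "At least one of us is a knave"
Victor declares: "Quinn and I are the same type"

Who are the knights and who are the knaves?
Rose is a knight.
Alice is a knight.
Quinn is a knight.
Victor is a knave.

Verification:
- Rose (knight) says "At least one of us is a knave" - this is TRUE because Victor is a knave.
- Alice (knight) says "Rose always speaks truthfully" - this is TRUE because Rose is a knight.
- Quinn (knight) says "At least one of us is a knave" - this is TRUE because Victor is a knave.
- Victor (knave) says "Quinn and I are the same type" - this is FALSE (a lie) because Victor is a knave and Quinn is a knight.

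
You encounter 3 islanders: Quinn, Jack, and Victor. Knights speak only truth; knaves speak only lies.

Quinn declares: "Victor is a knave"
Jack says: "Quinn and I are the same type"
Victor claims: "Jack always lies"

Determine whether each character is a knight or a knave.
Quinn is a knight.
Jack is a knight.
Victor is a knave.

Verification:
- Quinn (knight) says "Victor is a knave" - this is TRUE because Victor is a knave.
- Jack (knight) says "Quinn and I are the same type" - this is TRUE because Jack is a knight and Quinn is a knight.
- Victor (knave) says "Jack always lies" - this is FALSE (a lie) because Jack is a knight.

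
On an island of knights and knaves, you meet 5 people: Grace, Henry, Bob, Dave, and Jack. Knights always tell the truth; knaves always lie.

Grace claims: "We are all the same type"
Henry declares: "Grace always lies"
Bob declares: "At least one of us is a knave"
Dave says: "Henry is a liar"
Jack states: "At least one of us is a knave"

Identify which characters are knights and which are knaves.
Grace is a knave.
Henry is a knight.
Bob is a knight.
Dave is a knave.
Jack is a knight.

Verification:
- Grace (knave) says "We are all the same type" - this is FALSE (a lie) because Henry, Bob, and Jack are knights and Grace and Dave are knaves.
- Henry (knight) says "Grace always lies" - this is TRUE because Grace is a knave.
- Bob (knight) says "At least one of us is a knave" - this is TRUE because Grace and Dave are knaves.
- Dave (knave) says "Henry is a liar" - this is FALSE (a lie) because Henry is a knight.
- Jack (knight) says "At least one of us is a knave" - this is TRUE because Grace and Dave are knaves.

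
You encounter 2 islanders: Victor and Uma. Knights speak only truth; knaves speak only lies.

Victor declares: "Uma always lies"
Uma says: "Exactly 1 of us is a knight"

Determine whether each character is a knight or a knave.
Victor is a knave.
Uma is a knight.

Verification:
- Victor (knave) says "Uma always lies" - this is FALSE (a lie) because Uma is a knight.
- Uma (knight) says "Exactly 1 of us is a knight" - this is TRUE because there are 1 knights.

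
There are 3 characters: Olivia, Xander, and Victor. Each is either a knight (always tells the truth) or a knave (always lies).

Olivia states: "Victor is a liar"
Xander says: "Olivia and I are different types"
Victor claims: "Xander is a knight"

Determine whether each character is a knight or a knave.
Olivia is a knave.
Xander is a knight.
Victor is a knight.

Verification:
- Olivia (knave) says "Victor is a liar" - this is FALSE (a lie) because Victor is a knight.
- Xander (knight) says "Olivia and I are different types" - this is TRUE because Xander is a knight and Olivia is a knave.
- Victor (knight) says "Xander is a knight" - this is TRUE because Xander is a knight.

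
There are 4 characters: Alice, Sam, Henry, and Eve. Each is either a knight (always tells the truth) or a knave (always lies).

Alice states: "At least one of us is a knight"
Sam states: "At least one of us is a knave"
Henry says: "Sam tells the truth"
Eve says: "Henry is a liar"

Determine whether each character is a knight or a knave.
Alice is a knight.
Sam is a knight.
Henry is a knight.
Eve is a knave.

Verification:
- Alice (knight) says "At least one of us is a knight" - this is TRUE because Alice, Sam, and Henry are knights.
- Sam (knight) says "At least one of us is a knave" - this is TRUE because Eve is a knave.
- Henry (knight) says "Sam tells the truth" - this is TRUE because Sam is a knight.
- Eve (knave) says "Henry is a liar" - this is FALSE (a lie) because Henry is a knight.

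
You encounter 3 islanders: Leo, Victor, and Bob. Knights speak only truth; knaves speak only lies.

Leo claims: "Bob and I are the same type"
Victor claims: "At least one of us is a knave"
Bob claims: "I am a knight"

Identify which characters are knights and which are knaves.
Leo is a knave.
Victor is a knight.
Bob is a knight.

Verification:
- Leo (knave) says "Bob and I are the same type" - this is FALSE (a lie) because Leo is a knave and Bob is a knight.
- Victor (knight) says "At least one of us is a knave" - this is TRUE because Leo is a knave.
- Bob (knight) says "I am a knight" - this is TRUE because Bob is a knight.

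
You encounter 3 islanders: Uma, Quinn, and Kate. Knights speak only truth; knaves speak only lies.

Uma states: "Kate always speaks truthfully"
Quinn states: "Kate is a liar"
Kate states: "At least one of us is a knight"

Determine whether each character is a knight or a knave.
Uma is a knight.
Quinn is a knave.
Kate is a knight.

Verification:
- Uma (knight) says "Kate always speaks truthfully" - this is TRUE because Kate is a knight.
- Quinn (knave) says "Kate is a liar" - this is FALSE (a lie) because Kate is a knight.
- Kate (knight) says "At least one of us is a knight" - this is TRUE because Uma and Kate are knights.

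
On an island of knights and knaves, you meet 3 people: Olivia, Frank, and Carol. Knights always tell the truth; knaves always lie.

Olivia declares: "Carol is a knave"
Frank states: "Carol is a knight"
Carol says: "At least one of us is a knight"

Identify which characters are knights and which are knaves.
Olivia is a knave.
Frank is a knight.
Carol is a knight.

Verification:
- Olivia (knave) says "Carol is a knave" - this is FALSE (a lie) because Carol is a knight.
- Frank (knight) says "Carol is a knight" - this is TRUE because Carol is a knight.
- Carol (knight) says "At least one of us is a knight" - this is TRUE because Frank and Carol are knights.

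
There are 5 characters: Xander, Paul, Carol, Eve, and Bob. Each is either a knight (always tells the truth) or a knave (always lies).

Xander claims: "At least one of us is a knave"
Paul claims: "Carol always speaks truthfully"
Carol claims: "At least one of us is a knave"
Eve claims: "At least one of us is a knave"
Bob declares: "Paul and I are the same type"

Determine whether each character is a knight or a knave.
Xander is a knight.
Paul is a knight.
Carol is a knight.
Eve is a knight.
Bob is a knave.

Verification:
- Xander (knight) says "At least one of us is a knave" - this is TRUE because Bob is a knave.
- Paul (knight) says "Carol always speaks truthfully" - this is TRUE because Carol is a knight.
- Carol (knight) says "At least one of us is a knave" - this is TRUE because Bob is a knave.
- Eve (knight) says "At least one of us is a knave" - this is TRUE because Bob is a knave.
- Bob (knave) says "Paul and I are the same type" - this is FALSE (a lie) because Bob is a knave and Paul is a knight.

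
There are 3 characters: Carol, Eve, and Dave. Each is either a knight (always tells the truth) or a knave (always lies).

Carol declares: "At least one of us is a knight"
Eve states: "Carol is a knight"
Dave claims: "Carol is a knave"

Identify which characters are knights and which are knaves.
Carol is a knight.
Eve is a knight.
Dave is a knave.

Verification:
- Carol (knight) says "At least one of us is a knight" - this is TRUE because Carol and Eve are knights.
- Eve (knight) says "Carol is a knight" - this is TRUE because Carol is a knight.
- Dave (knave) says "Carol is a knave" - this is FALSE (a lie) because Carol is a knight.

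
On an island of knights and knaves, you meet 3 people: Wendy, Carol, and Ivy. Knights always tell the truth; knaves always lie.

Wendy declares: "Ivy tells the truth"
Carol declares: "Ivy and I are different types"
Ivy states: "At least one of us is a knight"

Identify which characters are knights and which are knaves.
Wendy is a knave.
Carol is a knave.
Ivy is a knave.

Verification:
- Wendy (knave) says "Ivy tells the truth" - this is FALSE (a lie) because Ivy is a knave.
- Carol (knave) says "Ivy and I are different types" - this is FALSE (a lie) because Carol is a knave and Ivy is a knave.
- Ivy (knave) says "At least one of us is a knight" - this is FALSE (a lie) because no one is a knight.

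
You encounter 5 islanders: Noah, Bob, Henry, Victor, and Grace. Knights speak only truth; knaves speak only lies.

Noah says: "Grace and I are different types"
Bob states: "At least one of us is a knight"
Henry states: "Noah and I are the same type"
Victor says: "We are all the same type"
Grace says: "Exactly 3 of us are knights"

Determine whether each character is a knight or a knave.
Noah is a knight.
Bob is a knight.
Henry is a knave.
Victor is a knave.
Grace is a knave.

Verification:
- Noah (knight) says "Grace and I are different types" - this is TRUE because Noah is a knight and Grace is a knave.
- Bob (knight) says "At least one of us is a knight" - this is TRUE because Noah and Bob are knights.
- Henry (knave) says "Noah and I are the same type" - this is FALSE (a lie) because Henry is a knave and Noah is a knight.
- Victor (knave) says "We are all the same type" - this is FALSE (a lie) because Noah and Bob are knights and Henry, Victor, and Grace are knaves.
- Grace (knave) says "Exactly 3 of us are knights" - this is FALSE (a lie) because there are 2 knights.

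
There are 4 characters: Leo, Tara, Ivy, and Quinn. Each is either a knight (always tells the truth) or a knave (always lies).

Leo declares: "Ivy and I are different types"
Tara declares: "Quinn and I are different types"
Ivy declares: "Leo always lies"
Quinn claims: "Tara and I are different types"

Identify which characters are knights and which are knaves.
Leo is a knight.
Tara is a knave.
Ivy is a knave.
Quinn is a knave.

Verification:
- Leo (knight) says "Ivy and I are different types" - this is TRUE because Leo is a knight and Ivy is a knave.
- Tara (knave) says "Quinn and I are different types" - this is FALSE (a lie) because Tara is a knave and Quinn is a knave.
- Ivy (knave) says "Leo always lies" - this is FALSE (a lie) because Leo is a knight.
- Quinn (knave) says "Tara and I are different types" - this is FALSE (a lie) because Quinn is a knave and Tara is a knave.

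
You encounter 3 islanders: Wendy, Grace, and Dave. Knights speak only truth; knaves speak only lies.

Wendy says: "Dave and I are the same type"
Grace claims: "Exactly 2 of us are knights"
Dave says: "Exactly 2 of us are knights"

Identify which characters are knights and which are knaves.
Wendy is a knave.
Grace is a knight.
Dave is a knight.

Verification:
- Wendy (knave) says "Dave and I are the same type" - this is FALSE (a lie) because Wendy is a knave and Dave is a knight.
- Grace (knight) says "Exactly 2 of us are knights" - this is TRUE because there are 2 knights.
- Dave (knight) says "Exactly 2 of us are knights" - this is TRUE because there are 2 knights.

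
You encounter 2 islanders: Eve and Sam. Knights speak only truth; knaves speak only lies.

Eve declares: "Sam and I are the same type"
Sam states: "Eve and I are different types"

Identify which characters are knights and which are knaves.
Eve is a knave.
Sam is a knight.

Verification:
- Eve (knave) says "Sam and I are the same type" - this is FALSE (a lie) because Eve is a knave and Sam is a knight.
- Sam (knight) says "Eve and I are different types" - this is TRUE because Sam is a knight and Eve is a knave.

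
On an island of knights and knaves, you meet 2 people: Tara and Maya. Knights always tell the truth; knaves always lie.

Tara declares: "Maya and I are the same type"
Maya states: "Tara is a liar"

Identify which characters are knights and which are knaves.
Tara is a knave.
Maya is a knight.

Verification:
- Tara (knave) says "Maya and I are the same type" - this is FALSE (a lie) because Tara is a knave and Maya is a knight.
- Maya (knight) says "Tara is a liar" - this is TRUE because Tara is a knave.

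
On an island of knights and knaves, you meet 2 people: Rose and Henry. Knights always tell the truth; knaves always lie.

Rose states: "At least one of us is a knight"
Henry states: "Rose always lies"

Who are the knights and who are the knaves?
Rose is a knight.
Henry is a knave.

Verification:
- Rose (knight) says "At least one of us is a knight" - this is TRUE because Rose is a knight.
- Henry (knave) says "Rose always lies" - this is FALSE (a lie) because Rose is a knight.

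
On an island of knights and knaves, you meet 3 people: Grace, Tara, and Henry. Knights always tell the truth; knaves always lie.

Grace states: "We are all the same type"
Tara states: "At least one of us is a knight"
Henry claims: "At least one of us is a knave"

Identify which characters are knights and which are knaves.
Grace is a knave.
Tara is a knight.
Henry is a knight.

Verification:
- Grace (knave) says "We are all the same type" - this is FALSE (a lie) because Tara and Henry are knights and Grace is a knave.
- Tara (knight) says "At least one of us is a knight" - this is TRUE because Tara and Henry are knights.
- Henry (knight) says "At least one of us is a knave" - this is TRUE because Grace is a knave.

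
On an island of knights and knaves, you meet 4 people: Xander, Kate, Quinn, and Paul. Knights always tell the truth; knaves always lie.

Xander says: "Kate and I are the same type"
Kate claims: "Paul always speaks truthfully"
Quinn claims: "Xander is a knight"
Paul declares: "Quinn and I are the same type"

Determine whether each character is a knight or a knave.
Xander is a knight.
Kate is a knight.
Quinn is a knight.
Paul is a knight.

Verification:
- Xander (knight) says "Kate and I are the same type" - this is TRUE because Xander is a knight and Kate is a knight.
- Kate (knight) says "Paul always speaks truthfully" - this is TRUE because Paul is a knight.
- Quinn (knight) says "Xander is a knight" - this is TRUE because Xander is a knight.
- Paul (knight) says "Quinn and I are the same type" - this is TRUE because Paul is a knight and Quinn is a knight.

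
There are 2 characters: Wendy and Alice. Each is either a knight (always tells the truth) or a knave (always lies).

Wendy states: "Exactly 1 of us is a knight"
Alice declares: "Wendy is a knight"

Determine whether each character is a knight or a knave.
Wendy is a knave.
Alice is a knave.

Verification:
- Wendy (knave) says "Exactly 1 of us is a knight" - this is FALSE (a lie) because there are 0 knights.
- Alice (knave) says "Wendy is a knight" - this is FALSE (a lie) because Wendy is a knave.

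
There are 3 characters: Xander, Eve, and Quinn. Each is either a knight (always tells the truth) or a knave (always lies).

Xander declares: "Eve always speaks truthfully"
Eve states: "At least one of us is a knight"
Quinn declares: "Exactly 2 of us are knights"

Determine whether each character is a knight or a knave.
Xander is a knave.
Eve is a knave.
Quinn is a knave.

Verification:
- Xander (knave) says "Eve always speaks truthfully" - this is FALSE (a lie) because Eve is a knave.
- Eve (knave) says "At least one of us is a knight" - this is FALSE (a lie) because no one is a knight.
- Quinn (knave) says "Exactly 2 of us are knights" - this is FALSE (a lie) because there are 0 knights.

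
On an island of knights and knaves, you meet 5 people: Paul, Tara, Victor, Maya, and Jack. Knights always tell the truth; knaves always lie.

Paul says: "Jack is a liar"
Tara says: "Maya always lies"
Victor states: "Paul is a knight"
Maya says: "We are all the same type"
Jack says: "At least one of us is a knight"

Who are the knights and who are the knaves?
Paul is a knave.
Tara is a knight.
Victor is a knave.
Maya is a knave.
Jack is a knight.

Verification:
- Paul (knave) says "Jack is a liar" - this is FALSE (a lie) because Jack is a knight.
- Tara (knight) says "Maya always lies" - this is TRUE because Maya is a knave.
- Victor (knave) says "Paul is a knight" - this is FALSE (a lie) because Paul is a knave.
- Maya (knave) says "We are all the same type" - this is FALSE (a lie) because Tara and Jack are knights and Paul, Victor, and Maya are knaves.
- Jack (knight) says "At least one of us is a knight" - this is TRUE because Tara and Jack are knights.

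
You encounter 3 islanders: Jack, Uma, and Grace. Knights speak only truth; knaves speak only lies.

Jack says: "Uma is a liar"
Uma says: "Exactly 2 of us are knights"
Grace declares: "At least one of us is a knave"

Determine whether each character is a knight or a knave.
Jack is a knave.
Uma is a knight.
Grace is a knight.

Verification:
- Jack (knave) says "Uma is a liar" - this is FALSE (a lie) because Uma is a knight.
- Uma (knight) says "Exactly 2 of us are knights" - this is TRUE because there are 2 knights.
- Grace (knight) says "At least one of us is a knave" - this is TRUE because Jack is a knave.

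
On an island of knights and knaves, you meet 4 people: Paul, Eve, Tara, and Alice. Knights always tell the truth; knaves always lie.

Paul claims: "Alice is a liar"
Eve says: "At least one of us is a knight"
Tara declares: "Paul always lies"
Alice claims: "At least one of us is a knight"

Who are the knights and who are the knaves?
Paul is a knave.
Eve is a knight.
Tara is a knight.
Alice is a knight.

Verification:
- Paul (knave) says "Alice is a liar" - this is FALSE (a lie) because Alice is a knight.
- Eve (knight) says "At least one of us is a knight" - this is TRUE because Eve, Tara, and Alice are knights.
- Tara (knight) says "Paul always lies" - this is TRUE because Paul is a knave.
- Alice (knight) says "At least one of us is a knight" - this is TRUE because Eve, Tara, and Alice are knights.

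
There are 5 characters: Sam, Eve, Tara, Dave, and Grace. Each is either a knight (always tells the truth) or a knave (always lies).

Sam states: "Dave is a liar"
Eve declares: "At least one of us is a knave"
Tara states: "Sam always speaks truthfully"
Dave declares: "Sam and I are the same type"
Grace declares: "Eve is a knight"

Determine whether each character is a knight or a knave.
Sam is a knight.
Eve is a knight.
Tara is a knight.
Dave is a knave.
Grace is a knight.

Verification:
- Sam (knight) says "Dave is a liar" - this is TRUE because Dave is a knave.
- Eve (knight) says "At least one of us is a knave" - this is TRUE because Dave is a knave.
- Tara (knight) says "Sam always speaks truthfully" - this is TRUE because Sam is a knight.
- Dave (knave) says "Sam and I are the same type" - this is FALSE (a lie) because Dave is a knave and Sam is a knight.
- Grace (knight) says "Eve is a knight" - this is TRUE because Eve is a knight.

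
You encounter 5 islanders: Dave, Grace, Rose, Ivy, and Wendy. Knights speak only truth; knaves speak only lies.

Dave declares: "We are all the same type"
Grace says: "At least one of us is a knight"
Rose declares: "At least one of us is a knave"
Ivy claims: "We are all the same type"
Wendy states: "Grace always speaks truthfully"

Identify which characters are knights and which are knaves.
Dave is a knave.
Grace is a knight.
Rose is a knight.
Ivy is a knave.
Wendy is a knight.

Verification:
- Dave (knave) says "We are all the same type" - this is FALSE (a lie) because Grace, Rose, and Wendy are knights and Dave and Ivy are knaves.
- Grace (knight) says "At least one of us is a knight" - this is TRUE because Grace, Rose, and Wendy are knights.
- Rose (knight) says "At least one of us is a knave" - this is TRUE because Dave and Ivy are knaves.
- Ivy (knave) says "We are all the same type" - this is FALSE (a lie) because Grace, Rose, and Wendy are knights and Dave and Ivy are knaves.
- Wendy (knight) says "Grace always speaks truthfully" - this is TRUE because Grace is a knight.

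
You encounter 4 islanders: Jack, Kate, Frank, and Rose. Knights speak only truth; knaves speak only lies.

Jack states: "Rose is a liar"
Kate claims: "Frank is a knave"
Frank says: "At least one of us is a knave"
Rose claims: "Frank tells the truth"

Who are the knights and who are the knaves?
Jack is a knave.
Kate is a knave.
Frank is a knight.
Rose is a knight.

Verification:
- Jack (knave) says "Rose is a liar" - this is FALSE (a lie) because Rose is a knight.
- Kate (knave) says "Frank is a knave" - this is FALSE (a lie) because Frank is a knight.
- Frank (knight) says "At least one of us is a knave" - this is TRUE because Jack and Kate are knaves.
- Rose (knight) says "Frank tells the truth" - this is TRUE because Frank is a knight.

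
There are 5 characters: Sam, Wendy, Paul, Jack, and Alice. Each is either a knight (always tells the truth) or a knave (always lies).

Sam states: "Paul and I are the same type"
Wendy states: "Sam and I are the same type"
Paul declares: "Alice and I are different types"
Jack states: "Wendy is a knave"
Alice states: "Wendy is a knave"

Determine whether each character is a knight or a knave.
Sam is a knight.
Wendy is a knight.
Paul is a knight.
Jack is a knave.
Alice is a knave.

Verification:
- Sam (knight) says "Paul and I are the same type" - this is TRUE because Sam is a knight and Paul is a knight.
- Wendy (knight) says "Sam and I are the same type" - this is TRUE because Wendy is a knight and Sam is a knight.
- Paul (knight) says "Alice and I are different types" - this is TRUE because Paul is a knight and Alice is a knave.
- Jack (knave) says "Wendy is a knave" - this is FALSE (a lie) because Wendy is a knight.
- Alice (knave) says "Wendy is a knave" - this is FALSE (a lie) because Wendy is a knight.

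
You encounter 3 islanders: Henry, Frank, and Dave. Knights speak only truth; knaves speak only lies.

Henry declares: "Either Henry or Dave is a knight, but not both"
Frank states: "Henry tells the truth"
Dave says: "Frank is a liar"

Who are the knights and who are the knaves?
Henry is a knight.
Frank is a knight.
Dave is a knave.

Verification:
- Henry (knight) says "Either Henry or Dave is a knight, but not both" - this is TRUE because Henry is a knight and Dave is a knave.
- Frank (knight) says "Henry tells the truth" - this is TRUE because Henry is a knight.
- Dave (knave) says "Frank is a liar" - this is FALSE (a lie) because Frank is a knight.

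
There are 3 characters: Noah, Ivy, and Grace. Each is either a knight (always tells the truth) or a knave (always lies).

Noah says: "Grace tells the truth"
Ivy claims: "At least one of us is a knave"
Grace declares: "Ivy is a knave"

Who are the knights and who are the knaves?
Noah is a knave.
Ivy is a knight.
Grace is a knave.

Verification:
- Noah (knave) says "Grace tells the truth" - this is FALSE (a lie) because Grace is a knave.
- Ivy (knight) says "At least one of us is a knave" - this is TRUE because Noah and Grace are knaves.
- Grace (knave) says "Ivy is a knave" - this is FALSE (a lie) because Ivy is a knight.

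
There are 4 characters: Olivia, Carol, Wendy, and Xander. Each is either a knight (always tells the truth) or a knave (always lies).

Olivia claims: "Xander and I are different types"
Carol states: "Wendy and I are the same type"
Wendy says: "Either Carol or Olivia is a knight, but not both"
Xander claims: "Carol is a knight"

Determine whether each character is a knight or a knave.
Olivia is a knight.
Carol is a knave.
Wendy is a knight.
Xander is a knave.

Verification:
- Olivia (knight) says "Xander and I are different types" - this is TRUE because Olivia is a knight and Xander is a knave.
- Carol (knave) says "Wendy and I are the same type" - this is FALSE (a lie) because Carol is a knave and Wendy is a knight.
- Wendy (knight) says "Either Carol or Olivia is a knight, but not both" - this is TRUE because Carol is a knave and Olivia is a knight.
- Xander (knave) says "Carol is a knight" - this is FALSE (a lie) because Carol is a knave.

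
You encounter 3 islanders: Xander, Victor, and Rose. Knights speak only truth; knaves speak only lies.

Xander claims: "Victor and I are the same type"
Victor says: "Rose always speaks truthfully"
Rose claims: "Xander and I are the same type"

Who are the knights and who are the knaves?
Xander is a knight.
Victor is a knight.
Rose is a knight.

Verification:
- Xander (knight) says "Victor and I are the same type" - this is TRUE because Xander is a knight and Victor is a knight.
- Victor (knight) says "Rose always speaks truthfully" - this is TRUE because Rose is a knight.
- Rose (knight) says "Xander and I are the same type" - this is TRUE because Rose is a knight and Xander is a knight.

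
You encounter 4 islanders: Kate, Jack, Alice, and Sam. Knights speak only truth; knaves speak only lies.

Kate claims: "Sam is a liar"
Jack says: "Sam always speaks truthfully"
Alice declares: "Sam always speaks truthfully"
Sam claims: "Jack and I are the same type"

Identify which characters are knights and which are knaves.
Kate is a knave.
Jack is a knight.
Alice is a knight.
Sam is a knight.

Verification:
- Kate (knave) says "Sam is a liar" - this is FALSE (a lie) because Sam is a knight.
- Jack (knight) says "Sam always speaks truthfully" - this is TRUE because Sam is a knight.
- Alice (knight) says "Sam always speaks truthfully" - this is TRUE because Sam is a knight.
- Sam (knight) says "Jack and I are the same type" - this is TRUE because Sam is a knight and Jack is a knight.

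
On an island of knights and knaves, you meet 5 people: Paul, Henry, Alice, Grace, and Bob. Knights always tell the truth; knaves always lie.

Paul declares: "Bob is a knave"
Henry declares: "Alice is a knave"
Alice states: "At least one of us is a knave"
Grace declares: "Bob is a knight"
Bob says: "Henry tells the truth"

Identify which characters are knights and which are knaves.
Paul is a knight.
Henry is a knave.
Alice is a knight.
Grace is a knave.
Bob is a knave.

Verification:
- Paul (knight) says "Bob is a knave" - this is TRUE because Bob is a knave.
- Henry (knave) says "Alice is a knave" - this is FALSE (a lie) because Alice is a knight.
- Alice (knight) says "At least one of us is a knave" - this is TRUE because Henry, Grace, and Bob are knaves.
- Grace (knave) says "Bob is a knight" - this is FALSE (a lie) because Bob is a knave.
- Bob (knave) says "Henry tells the truth" - this is FALSE (a lie) because Henry is a knave.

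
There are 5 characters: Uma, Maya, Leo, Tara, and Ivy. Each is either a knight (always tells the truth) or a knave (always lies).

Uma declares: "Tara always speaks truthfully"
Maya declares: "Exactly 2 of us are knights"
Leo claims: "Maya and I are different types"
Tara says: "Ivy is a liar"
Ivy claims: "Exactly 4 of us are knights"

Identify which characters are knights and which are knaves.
Uma is a knight.
Maya is a knave.
Leo is a knight.
Tara is a knight.
Ivy is a knave.

Verification:
- Uma (knight) says "Tara always speaks truthfully" - this is TRUE because Tara is a knight.
- Maya (knave) says "Exactly 2 of us are knights" - this is FALSE (a lie) because there are 3 knights.
- Leo (knight) says "Maya and I are different types" - this is TRUE because Leo is a knight and Maya is a knave.
- Tara (knight) says "Ivy is a liar" - this is TRUE because Ivy is a knave.
- Ivy (knave) says "Exactly 4 of us are knights" - this is FALSE (a lie) because there are 3 knights.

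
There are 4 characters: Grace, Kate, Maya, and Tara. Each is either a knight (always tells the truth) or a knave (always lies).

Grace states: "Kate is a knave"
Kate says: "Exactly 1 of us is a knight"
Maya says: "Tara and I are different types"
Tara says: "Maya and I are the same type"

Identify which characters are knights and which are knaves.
Grace is a knight.
Kate is a knave.
Maya is a knight.
Tara is a knave.

Verification:
- Grace (knight) says "Kate is a knave" - this is TRUE because Kate is a knave.
- Kate (knave) says "Exactly 1 of us is a knight" - this is FALSE (a lie) because there are 2 knights.
- Maya (knight) says "Tara and I are different types" - this is TRUE because Maya is a knight and Tara is a knave.
- Tara (knave) says "Maya and I are the same type" - this is FALSE (a lie) because Tara is a knave and Maya is a knight.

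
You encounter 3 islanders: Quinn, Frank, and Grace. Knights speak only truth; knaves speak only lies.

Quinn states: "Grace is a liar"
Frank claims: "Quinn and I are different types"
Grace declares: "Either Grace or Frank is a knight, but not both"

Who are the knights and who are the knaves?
Quinn is a knave.
Frank is a knave.
Grace is a knight.

Verification:
- Quinn (knave) says "Grace is a liar" - this is FALSE (a lie) because Grace is a knight.
- Frank (knave) says "Quinn and I are different types" - this is FALSE (a lie) because Frank is a knave and Quinn is a knave.
- Grace (knight) says "Either Grace or Frank is a knight, but not both" - this is TRUE because Grace is a knight and Frank is a knave.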